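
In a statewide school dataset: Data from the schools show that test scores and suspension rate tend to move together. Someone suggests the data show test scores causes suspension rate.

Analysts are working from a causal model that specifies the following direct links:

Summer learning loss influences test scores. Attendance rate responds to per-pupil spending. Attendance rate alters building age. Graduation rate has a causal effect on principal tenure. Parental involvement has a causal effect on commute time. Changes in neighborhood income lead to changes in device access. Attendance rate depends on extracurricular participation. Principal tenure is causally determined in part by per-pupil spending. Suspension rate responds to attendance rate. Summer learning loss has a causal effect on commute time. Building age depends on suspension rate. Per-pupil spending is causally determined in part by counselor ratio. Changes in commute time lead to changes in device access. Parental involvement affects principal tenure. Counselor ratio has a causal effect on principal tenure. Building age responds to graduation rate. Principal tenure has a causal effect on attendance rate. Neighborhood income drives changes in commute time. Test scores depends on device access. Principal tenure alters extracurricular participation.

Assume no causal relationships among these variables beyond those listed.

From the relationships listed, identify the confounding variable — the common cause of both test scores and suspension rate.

Parental involvement has a causal path to test scores (parental involvement → commute time → device access → test scores) and a separate causal path to suspension rate (parental involvement → principal tenure → attendance rate → suspension rate), so it is a common cause of both.
No stated relationship gives test scores a causal route to suspension rate, so the correlation is explained by the shared upstream cause rather than a direct effect.

parental involvement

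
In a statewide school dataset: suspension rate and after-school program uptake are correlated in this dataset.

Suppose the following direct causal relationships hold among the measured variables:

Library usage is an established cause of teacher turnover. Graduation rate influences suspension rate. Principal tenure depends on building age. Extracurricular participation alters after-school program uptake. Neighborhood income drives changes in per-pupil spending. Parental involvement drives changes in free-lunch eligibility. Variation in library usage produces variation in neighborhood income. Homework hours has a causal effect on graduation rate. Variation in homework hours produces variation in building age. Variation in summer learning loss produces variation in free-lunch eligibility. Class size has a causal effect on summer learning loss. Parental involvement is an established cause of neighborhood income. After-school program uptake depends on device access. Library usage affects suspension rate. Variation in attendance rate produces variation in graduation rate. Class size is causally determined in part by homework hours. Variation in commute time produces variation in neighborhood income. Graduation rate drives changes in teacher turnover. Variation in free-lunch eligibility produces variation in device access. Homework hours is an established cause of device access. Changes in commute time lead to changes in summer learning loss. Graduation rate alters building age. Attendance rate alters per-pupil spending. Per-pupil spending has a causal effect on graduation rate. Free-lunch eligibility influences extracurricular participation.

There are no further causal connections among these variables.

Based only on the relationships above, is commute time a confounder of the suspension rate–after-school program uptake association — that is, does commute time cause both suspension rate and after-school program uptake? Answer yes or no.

Commute time has a causal path to suspension rate (commute time → neighborhood income → per-pupil spending → graduation rate → suspension rate) and to after-school program uptake (commute time → summer learning loss → free-lunch eligibility → device access → after-school program uptake), so it is a common cause of both — a confounder.

yes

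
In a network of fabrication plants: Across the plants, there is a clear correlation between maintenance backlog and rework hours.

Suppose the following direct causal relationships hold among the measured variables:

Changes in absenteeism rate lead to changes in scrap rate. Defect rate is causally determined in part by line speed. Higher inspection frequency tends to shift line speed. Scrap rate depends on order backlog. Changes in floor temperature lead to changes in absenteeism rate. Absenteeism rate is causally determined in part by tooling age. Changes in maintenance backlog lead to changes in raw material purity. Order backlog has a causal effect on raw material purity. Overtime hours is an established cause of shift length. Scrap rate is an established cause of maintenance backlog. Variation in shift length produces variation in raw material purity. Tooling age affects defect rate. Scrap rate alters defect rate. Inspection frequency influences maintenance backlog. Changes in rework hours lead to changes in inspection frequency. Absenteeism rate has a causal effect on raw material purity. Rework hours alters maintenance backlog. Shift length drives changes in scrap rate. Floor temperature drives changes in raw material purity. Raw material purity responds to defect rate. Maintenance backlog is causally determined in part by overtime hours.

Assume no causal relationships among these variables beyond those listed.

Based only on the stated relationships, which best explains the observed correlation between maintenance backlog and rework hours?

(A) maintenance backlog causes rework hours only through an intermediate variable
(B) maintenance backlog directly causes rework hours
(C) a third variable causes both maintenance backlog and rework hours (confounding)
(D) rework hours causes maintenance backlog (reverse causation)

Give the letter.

The stated link runs rework hours → maintenance backlog; maintenance backlog has no causal path to rework hours. No variable causes both, so confounding is ruled out. The correlation reflects reverse causation.

D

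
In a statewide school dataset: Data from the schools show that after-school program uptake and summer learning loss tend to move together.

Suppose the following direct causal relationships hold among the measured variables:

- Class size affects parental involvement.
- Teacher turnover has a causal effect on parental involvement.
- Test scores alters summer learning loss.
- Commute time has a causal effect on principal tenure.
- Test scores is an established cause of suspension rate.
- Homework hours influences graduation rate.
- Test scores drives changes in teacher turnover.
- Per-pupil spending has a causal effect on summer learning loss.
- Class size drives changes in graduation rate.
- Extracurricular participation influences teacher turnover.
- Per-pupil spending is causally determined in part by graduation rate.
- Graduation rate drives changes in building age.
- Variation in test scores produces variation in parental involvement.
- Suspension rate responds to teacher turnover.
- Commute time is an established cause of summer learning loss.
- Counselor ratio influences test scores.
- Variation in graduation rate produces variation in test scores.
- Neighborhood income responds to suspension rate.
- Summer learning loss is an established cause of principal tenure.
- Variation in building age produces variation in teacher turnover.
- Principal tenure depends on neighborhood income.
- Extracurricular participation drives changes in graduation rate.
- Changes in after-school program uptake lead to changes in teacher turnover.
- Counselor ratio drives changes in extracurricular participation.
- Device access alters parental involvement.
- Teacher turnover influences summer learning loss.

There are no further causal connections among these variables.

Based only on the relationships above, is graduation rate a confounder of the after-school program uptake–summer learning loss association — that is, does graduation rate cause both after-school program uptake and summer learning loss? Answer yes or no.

no

Graduation rate has no stated causal path to after-school program uptake. A confounder must cause both variables, so graduation rate does not qualify.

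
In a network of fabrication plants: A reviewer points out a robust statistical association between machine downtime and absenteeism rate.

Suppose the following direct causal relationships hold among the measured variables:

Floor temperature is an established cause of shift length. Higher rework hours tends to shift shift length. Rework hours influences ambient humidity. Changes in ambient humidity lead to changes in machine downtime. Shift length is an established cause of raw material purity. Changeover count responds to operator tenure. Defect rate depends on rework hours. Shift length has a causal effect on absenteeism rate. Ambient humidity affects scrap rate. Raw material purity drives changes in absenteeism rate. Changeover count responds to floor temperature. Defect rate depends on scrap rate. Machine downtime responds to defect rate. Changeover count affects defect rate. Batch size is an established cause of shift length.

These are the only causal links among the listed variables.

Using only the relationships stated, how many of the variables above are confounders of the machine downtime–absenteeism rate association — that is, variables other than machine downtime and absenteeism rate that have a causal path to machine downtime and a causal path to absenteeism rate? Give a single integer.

The common causes are: floor temperature (to machine downtime via floor temperature → changeover count → defect rate → machine downtime; to absenteeism rate via floor temperature → shift length → absenteeism rate); rework hours (to machine downtime via rework hours → defect rate → machine downtime; to absenteeism rate via rework hours → shift length → absenteeism rate).
Every other variable lacks a causal path to at least one of machine downtime and absenteeism rate.

2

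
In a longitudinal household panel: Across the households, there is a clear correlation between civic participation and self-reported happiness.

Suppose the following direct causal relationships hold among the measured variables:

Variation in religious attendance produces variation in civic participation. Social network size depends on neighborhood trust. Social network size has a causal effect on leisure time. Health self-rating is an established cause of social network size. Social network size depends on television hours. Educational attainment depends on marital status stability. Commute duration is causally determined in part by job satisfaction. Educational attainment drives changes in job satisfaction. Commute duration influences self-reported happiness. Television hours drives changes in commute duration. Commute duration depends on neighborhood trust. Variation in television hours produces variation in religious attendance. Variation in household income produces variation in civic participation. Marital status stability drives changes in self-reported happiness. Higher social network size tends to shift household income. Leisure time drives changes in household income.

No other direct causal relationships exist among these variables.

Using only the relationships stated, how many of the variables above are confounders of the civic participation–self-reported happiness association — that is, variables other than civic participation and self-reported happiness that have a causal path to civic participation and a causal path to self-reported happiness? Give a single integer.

The common causes are: neighborhood trust (to civic participation via neighborhood trust → social network size → household income → civic participation; to self-reported happiness via neighborhood trust → commute duration → self-reported happiness); television hours (to civic participation via television hours → religious attendance → civic participation; to self-reported happiness via television hours → commute duration → self-reported happiness).
Every other variable lacks a causal path to at least one of civic participation and self-reported happiness.

2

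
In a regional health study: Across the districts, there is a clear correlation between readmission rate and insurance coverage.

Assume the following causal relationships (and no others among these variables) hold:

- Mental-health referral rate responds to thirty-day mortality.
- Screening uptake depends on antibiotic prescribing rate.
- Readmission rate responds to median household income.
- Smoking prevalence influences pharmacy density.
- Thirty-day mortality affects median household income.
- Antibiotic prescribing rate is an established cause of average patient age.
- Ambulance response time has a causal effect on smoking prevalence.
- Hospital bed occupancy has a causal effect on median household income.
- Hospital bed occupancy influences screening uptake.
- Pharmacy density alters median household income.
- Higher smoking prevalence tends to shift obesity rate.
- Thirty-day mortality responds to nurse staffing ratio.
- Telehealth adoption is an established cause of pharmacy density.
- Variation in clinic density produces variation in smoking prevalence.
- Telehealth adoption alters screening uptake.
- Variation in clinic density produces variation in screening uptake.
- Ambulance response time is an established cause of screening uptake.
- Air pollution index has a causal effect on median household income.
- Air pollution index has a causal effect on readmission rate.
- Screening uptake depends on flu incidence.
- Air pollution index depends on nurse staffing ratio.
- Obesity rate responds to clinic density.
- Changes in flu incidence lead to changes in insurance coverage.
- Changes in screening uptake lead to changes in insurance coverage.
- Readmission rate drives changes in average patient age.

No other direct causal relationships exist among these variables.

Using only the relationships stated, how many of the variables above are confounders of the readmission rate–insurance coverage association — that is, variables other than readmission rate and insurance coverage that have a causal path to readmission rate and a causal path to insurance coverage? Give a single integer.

The common causes are: ambulance response time (to readmission rate via ambulance response time → smoking prevalence → pharmacy density → median household income → readmission rate; to insurance coverage via ambulance response time → screening uptake → insurance coverage); clinic density (to readmission rate via clinic density → smoking prevalence → pharmacy density → median household income → readmission rate; to insurance coverage via clinic density → screening uptake → insurance coverage); hospital bed occupancy (to readmission rate via hospital bed occupancy → median household income → readmission rate; to insurance coverage via hospital bed occupancy → screening uptake → insurance coverage); telehealth adoption (to readmission rate via telehealth adoption → pharmacy density → median household income → readmission rate; to insurance coverage via telehealth adoption → screening uptake → insurance coverage).
Every other variable lacks a causal path to at least one of readmission rate and insurance coverage.

4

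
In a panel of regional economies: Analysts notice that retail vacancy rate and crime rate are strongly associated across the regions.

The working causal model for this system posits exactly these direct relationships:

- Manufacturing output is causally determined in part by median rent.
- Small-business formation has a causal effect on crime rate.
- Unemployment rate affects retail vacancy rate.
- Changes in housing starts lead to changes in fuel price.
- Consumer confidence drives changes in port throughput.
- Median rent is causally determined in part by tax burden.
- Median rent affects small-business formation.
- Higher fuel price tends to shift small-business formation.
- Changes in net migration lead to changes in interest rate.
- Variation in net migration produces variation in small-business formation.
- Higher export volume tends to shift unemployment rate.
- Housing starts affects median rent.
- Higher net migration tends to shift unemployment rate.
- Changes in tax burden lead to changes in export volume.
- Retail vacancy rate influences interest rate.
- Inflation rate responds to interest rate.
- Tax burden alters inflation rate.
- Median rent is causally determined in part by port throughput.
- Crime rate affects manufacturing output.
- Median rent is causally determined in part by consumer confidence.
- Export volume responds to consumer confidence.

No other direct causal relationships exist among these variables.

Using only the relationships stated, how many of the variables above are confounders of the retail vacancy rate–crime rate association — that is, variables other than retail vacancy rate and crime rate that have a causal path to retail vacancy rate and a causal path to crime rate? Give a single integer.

3

The common causes are: consumer confidence (to retail vacancy rate via consumer confidence → export volume → unemployment rate → retail vacancy rate; to crime rate via consumer confidence → median rent → small-business formation → crime rate); net migration (to retail vacancy rate via net migration → unemployment rate → retail vacancy rate; to crime rate via net migration → small-business formation → crime rate); tax burden (to retail vacancy rate via tax burden → export volume → unemployment rate → retail vacancy rate; to crime rate via tax burden → median rent → small-business formation → crime rate).
Every other variable lacks a causal path to at least one of retail vacancy rate and crime rate.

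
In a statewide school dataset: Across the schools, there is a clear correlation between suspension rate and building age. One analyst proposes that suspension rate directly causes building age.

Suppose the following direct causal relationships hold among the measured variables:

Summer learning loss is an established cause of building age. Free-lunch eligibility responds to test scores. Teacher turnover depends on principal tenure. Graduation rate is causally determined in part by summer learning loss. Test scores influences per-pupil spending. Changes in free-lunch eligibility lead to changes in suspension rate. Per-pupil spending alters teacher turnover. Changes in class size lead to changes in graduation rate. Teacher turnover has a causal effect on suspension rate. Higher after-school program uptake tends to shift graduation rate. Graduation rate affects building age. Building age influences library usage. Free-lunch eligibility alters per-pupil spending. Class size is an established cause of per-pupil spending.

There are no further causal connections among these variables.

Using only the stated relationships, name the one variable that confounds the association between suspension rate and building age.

Class size has a causal path to suspension rate (class size → per-pupil spending → teacher turnover → suspension rate) and a separate causal path to building age (class size → graduation rate → building age), so it is a common cause of both.
No stated relationship gives suspension rate a causal route to building age, so the correlation is explained by the shared upstream cause rather than a direct effect.

class size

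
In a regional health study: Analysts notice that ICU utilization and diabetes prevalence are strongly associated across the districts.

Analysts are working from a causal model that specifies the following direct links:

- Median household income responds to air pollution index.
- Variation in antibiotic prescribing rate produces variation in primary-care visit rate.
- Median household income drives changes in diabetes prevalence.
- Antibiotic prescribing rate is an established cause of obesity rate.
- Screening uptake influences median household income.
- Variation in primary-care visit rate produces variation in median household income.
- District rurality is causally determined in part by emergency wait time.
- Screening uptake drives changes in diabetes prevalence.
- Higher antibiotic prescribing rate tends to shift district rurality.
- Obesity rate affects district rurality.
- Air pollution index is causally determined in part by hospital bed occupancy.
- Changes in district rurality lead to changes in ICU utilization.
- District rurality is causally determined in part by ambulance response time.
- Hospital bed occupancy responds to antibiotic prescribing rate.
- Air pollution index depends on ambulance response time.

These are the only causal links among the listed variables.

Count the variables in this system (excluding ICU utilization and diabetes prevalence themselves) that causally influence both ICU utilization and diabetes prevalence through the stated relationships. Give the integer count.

The common causes are: ambulance response time (to ICU utilization via ambulance response time → district rurality → ICU utilization; to diabetes prevalence via ambulance response time → air pollution index → median household income → diabetes prevalence); antibiotic prescribing rate (to ICU utilization via antibiotic prescribing rate → district rurality → ICU utilization; to diabetes prevalence via antibiotic prescribing rate → primary-care visit rate → median household income → diabetes prevalence).
Every other variable lacks a causal path to at least one of ICU utilization and diabetes prevalence.

2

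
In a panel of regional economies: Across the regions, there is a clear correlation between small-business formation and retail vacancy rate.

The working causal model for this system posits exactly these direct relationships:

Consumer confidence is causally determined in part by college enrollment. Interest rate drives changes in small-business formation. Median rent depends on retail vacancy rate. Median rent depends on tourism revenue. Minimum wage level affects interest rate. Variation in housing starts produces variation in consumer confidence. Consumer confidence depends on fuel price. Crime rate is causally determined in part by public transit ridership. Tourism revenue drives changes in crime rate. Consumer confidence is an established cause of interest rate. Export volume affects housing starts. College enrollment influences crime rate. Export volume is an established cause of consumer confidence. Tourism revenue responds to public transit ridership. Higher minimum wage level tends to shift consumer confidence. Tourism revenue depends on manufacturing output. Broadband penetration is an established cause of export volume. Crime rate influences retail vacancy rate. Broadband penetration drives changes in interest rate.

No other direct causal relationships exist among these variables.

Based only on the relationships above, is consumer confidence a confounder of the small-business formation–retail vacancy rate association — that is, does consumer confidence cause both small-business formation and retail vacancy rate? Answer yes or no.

Consumer confidence has no stated causal path to retail vacancy rate. A confounder must cause both variables, so consumer confidence does not qualify.

no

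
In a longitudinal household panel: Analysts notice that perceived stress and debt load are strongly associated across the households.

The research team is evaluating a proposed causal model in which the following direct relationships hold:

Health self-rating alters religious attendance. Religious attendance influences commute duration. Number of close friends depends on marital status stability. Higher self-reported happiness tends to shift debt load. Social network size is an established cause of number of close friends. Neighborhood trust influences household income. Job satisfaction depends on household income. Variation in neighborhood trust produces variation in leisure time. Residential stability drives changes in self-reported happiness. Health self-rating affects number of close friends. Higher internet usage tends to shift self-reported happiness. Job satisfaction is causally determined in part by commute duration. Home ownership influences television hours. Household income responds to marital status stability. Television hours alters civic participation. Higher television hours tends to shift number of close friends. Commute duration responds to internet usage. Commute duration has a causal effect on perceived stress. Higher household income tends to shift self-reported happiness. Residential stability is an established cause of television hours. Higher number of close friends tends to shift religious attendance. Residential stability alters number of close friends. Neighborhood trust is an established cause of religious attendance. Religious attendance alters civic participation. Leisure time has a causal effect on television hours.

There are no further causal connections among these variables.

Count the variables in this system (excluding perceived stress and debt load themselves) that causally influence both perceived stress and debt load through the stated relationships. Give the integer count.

The common causes are: internet usage (to perceived stress via internet usage → commute duration → perceived stress; to debt load via internet usage → self-reported happiness → debt load); marital status stability (to perceived stress via marital status stability → number of close friends → religious attendance → commute duration → perceived stress; to debt load via marital status stability → household income → self-reported happiness → debt load); neighborhood trust (to perceived stress via neighborhood trust → religious attendance → commute duration → perceived stress; to debt load via neighborhood trust → household income → self-reported happiness → debt load); residential stability (to perceived stress via residential stability → number of close friends → religious attendance → commute duration → perceived stress; to debt load via residential stability → self-reported happiness → debt load).
Every other variable lacks a causal path to at least one of perceived stress and debt load.

4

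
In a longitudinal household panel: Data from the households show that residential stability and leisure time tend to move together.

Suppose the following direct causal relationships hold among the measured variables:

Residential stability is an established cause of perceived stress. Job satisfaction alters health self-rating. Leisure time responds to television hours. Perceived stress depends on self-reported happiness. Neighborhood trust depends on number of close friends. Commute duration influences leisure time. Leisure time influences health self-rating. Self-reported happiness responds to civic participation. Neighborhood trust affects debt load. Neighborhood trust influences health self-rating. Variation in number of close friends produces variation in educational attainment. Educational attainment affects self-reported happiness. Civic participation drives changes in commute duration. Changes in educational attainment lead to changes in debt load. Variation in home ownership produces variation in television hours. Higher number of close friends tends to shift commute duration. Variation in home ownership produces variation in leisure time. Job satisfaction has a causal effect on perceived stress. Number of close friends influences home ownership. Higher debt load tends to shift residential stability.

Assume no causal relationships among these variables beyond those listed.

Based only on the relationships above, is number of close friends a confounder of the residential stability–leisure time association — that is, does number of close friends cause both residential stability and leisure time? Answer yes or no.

Number of close friends has a causal path to residential stability (number of close friends → educational attainment → debt load → residential stability) and to leisure time (number of close friends → commute duration → leisure time), so it is a common cause of both — a confounder.

yes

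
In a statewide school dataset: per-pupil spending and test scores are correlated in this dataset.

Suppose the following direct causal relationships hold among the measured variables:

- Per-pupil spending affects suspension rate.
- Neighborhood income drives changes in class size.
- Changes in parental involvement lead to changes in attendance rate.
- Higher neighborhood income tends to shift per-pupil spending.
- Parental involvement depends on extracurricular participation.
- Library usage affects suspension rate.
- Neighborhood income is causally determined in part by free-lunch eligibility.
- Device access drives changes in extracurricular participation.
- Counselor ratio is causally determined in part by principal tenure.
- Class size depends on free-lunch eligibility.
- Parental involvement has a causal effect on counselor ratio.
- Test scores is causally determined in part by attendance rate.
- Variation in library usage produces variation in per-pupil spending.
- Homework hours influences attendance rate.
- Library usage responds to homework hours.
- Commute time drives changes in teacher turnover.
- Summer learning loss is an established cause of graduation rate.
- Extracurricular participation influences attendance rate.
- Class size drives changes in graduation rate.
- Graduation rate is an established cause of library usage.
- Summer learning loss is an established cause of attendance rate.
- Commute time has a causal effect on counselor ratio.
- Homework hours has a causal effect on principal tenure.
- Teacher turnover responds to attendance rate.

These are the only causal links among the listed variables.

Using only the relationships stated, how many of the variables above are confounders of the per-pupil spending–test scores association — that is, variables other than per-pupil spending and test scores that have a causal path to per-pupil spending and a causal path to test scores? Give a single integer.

The common causes are: homework hours (to per-pupil spending via homework hours → library usage → per-pupil spending; to test scores via homework hours → attendance rate → test scores); summer learning loss (to per-pupil spending via summer learning loss → graduation rate → library usage → per-pupil spending; to test scores via summer learning loss → attendance rate → test scores).
Every other variable lacks a causal path to at least one of per-pupil spending and test scores.

2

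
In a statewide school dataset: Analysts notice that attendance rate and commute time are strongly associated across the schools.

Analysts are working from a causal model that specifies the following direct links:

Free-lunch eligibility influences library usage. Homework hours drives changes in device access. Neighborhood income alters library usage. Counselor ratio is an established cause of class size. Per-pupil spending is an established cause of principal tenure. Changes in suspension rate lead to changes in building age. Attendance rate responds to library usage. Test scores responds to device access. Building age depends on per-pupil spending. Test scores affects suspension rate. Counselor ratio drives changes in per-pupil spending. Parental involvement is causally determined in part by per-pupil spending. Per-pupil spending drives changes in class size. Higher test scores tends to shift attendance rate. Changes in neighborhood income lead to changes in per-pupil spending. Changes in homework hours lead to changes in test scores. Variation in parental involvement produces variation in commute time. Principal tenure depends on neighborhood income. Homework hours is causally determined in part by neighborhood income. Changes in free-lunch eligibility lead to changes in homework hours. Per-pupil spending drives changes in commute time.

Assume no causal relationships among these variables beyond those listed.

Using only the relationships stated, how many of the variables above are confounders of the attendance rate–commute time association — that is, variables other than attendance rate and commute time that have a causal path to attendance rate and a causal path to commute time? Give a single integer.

The common causes are: neighborhood income (to attendance rate via neighborhood income → library usage → attendance rate; to commute time via neighborhood income → per-pupil spending → commute time).
Every other variable lacks a causal path to at least one of attendance rate and commute time.

1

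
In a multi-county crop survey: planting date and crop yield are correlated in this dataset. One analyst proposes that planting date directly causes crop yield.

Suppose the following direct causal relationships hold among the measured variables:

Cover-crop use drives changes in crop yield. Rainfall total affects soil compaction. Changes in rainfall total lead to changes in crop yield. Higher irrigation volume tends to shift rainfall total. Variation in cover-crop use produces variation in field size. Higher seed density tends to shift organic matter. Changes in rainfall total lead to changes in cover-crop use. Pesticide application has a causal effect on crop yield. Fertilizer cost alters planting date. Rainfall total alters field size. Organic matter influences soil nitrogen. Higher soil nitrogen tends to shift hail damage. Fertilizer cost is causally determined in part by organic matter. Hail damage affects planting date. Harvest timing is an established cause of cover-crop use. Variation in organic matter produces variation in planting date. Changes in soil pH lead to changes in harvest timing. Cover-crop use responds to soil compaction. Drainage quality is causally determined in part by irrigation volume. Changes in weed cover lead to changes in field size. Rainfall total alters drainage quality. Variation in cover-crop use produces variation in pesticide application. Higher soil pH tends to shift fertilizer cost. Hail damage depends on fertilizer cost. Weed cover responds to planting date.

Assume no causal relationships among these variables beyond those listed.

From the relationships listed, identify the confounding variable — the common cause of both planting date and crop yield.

soil pH

Soil pH has a causal path to planting date (soil pH → fertilizer cost → planting date) and a separate causal path to crop yield (soil pH → harvest timing → cover-crop use → crop yield), so it is a common cause of both.
No stated relationship gives planting date a causal route to crop yield, so the correlation is explained by the shared upstream cause rather than a direct effect.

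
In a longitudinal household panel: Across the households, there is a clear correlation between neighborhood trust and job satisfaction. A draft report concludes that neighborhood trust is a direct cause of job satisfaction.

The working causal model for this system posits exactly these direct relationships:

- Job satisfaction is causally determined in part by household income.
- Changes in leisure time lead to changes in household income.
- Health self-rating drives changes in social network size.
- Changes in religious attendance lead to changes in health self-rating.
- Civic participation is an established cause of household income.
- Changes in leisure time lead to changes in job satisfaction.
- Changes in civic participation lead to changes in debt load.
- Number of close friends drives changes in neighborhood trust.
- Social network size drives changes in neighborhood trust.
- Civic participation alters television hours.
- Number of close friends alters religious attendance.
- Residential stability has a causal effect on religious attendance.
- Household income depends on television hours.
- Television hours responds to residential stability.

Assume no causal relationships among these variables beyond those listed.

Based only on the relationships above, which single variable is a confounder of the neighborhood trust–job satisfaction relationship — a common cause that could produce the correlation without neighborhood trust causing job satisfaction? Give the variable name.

residential stability

Residential stability has a causal path to neighborhood trust (residential stability → religious attendance → health self-rating → social network size → neighborhood trust) and a separate causal path to job satisfaction (residential stability → television hours → household income → job satisfaction), so it is a common cause of both.
No stated relationship gives neighborhood trust a causal route to job satisfaction, so the correlation is explained by the shared upstream cause rather than a direct effect.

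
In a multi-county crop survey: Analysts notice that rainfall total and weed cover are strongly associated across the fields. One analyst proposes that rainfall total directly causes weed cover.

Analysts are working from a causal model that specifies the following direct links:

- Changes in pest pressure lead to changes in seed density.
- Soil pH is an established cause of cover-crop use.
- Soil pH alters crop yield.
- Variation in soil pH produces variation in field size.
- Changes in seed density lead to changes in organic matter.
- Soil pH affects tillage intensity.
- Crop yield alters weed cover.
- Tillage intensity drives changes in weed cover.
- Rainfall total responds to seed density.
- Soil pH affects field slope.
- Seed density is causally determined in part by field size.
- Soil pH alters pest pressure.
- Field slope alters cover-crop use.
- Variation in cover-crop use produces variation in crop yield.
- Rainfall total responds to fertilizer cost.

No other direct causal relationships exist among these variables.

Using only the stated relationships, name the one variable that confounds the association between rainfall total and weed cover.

Soil pH has a causal path to rainfall total (soil pH → pest pressure → seed density → rainfall total) and a separate causal path to weed cover (soil pH → crop yield → weed cover), so it is a common cause of both.
No stated relationship gives rainfall total a causal route to weed cover, so the correlation is explained by the shared upstream cause rather than a direct effect.

soil pH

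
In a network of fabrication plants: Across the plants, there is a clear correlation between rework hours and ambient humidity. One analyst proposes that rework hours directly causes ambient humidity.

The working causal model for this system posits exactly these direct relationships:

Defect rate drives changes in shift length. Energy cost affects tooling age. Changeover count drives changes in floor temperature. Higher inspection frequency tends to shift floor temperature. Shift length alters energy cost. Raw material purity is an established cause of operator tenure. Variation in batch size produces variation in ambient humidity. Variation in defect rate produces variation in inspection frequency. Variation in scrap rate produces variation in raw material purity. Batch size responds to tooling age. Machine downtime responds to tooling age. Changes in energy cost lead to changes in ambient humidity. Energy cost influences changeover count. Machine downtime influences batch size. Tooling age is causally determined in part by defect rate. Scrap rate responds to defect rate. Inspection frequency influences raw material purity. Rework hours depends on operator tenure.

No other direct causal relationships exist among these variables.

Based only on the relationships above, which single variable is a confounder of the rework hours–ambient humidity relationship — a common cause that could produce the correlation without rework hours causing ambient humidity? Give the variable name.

Defect rate has a causal path to rework hours (defect rate → scrap rate → raw material purity → operator tenure → rework hours) and a separate causal path to ambient humidity (defect rate → tooling age → batch size → ambient humidity), so it is a common cause of both.
No stated relationship gives rework hours a causal route to ambient humidity, so the correlation is explained by the shared upstream cause rather than a direct effect.

defect rate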